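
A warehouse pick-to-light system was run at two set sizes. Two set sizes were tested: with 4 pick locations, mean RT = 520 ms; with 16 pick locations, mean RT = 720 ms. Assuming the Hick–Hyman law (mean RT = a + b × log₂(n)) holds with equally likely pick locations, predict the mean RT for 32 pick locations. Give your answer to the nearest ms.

Fit slope and intercept:
  b = (720 − 520) / (log₂ 16 − log₂ 4) = 200 / (4 − 2) = 100 ms/bit
  a = 520 − 100 × 2 = 320 ms
Then RT(32) = 320 + 100 × log₂ 32 = 320 + 100 × 5 ≈ 820.000 ms.

820 ms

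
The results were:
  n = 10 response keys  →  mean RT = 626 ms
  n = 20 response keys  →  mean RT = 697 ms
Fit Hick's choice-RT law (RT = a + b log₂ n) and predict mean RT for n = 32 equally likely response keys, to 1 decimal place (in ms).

Solve the two-equation system in a and b:
  b = (697 − 626) / (log₂ 20 − log₂ 10) = 71 / (4.3219 − 3.3219) = 71.000 ms/bit
  a = 626 − 71.000 × 3.3219 = 390.143 ms
Then RT(32) = 390.143 + 71.000 × log₂ 32 = 390.143 + 71.000 × 5 ≈ 745.143 ms.

745.1 ms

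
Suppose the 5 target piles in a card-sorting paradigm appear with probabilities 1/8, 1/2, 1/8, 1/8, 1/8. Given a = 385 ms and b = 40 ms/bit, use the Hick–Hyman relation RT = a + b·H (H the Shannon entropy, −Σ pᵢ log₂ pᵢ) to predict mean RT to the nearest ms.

H = −Σ pᵢ log₂ pᵢ = 0.125·3 + 0.5·1 + 0.125·3 + 0.125·3 + 0.125·3 = 2.000 bits.
RT = 385 + 40 × 2.000 = 465.00 ms.

465 ms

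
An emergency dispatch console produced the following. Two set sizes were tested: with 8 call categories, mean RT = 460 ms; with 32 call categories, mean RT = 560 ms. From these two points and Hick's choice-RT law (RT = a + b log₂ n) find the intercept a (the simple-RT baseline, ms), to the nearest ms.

310 ms

The slope on a log₂ axis is (560 − 460) / (5 − 3) = 50 ms/bit.
a = RT₁ − b·log₂ n₁ = 460 − 50 × 3 = 310.000 ms.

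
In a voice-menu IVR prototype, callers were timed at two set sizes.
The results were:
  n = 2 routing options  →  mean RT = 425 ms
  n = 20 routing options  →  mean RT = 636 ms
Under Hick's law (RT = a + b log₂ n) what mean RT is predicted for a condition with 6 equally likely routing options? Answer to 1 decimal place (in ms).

With log₂ n on the abscissa the relation is linear; from the two conditions:
  b = (636 − 425) / (log₂ 20 − log₂ 2) = 211 / (4.3219 − 1) = 63.517 ms/bit
  a = 425 − 63.517 × 1 = 361.483 ms
Then RT(6) = 361.483 + 63.517 × log₂ 6 = 361.483 + 63.517 × 2.5850 ≈ 525.673 ms.

525.7 ms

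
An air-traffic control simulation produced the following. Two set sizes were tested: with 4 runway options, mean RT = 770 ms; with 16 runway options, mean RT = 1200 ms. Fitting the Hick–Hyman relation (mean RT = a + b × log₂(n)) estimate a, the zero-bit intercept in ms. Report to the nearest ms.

The slope on a log₂ axis is (1200 − 770) / (4 − 2) = 215 ms/bit.
a = RT₁ − b·log₂ n₁ = 770 − 215 × 2 = 340.000 ms.

340 ms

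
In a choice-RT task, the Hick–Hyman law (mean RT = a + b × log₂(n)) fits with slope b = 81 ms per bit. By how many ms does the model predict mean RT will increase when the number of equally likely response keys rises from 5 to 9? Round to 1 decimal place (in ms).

68.7 ms

The intercept a cancels: ΔRT = b·(log₂ n₂ − log₂ n₁) = b·log₂(n₂/n₁).
log₂(9) − log₂(5) = 3.1699 − 2.3219 = 0.8480.
ΔRT = 81 × 0.8480 = 68.688 ms.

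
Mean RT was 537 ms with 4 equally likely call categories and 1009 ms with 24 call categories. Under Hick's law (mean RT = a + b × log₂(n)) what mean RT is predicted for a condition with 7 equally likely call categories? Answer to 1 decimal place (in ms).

With log₂ n on the abscissa the relation is linear; from the two conditions:
  b = (1009 − 537) / (log₂ 24 − log₂ 4) = 472 / (4.5850 − 2) = 182.595 ms/bit
  a = 537 − 182.595 × 2 = 171.811 ms
Then RT(7) = 171.811 + 182.595 × log₂ 7 = 171.811 + 182.595 × 2.8074 ≈ 684.419 ms.

684.4 ms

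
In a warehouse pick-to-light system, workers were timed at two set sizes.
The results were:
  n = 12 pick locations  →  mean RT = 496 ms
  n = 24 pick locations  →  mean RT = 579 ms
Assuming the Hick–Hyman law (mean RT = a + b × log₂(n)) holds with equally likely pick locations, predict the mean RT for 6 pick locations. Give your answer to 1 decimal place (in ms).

RT is linear in log₂ n, so two points fix the line:
  b = (579 − 496) / (log₂ 24 − log₂ 12) = 83 / (4.5850 − 3.5850) = 83.000 ms/bit
  a = 496 − 83.000 × 3.5850 = 198.448 ms
Then RT(6) = 198.448 + 83.000 × log₂ 6 = 198.448 + 83.000 × 2.5850 ≈ 413.000 ms.

413.0 ms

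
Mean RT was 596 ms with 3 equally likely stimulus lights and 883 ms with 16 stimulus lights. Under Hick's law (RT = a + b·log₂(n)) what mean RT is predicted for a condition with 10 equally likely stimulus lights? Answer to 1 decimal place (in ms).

802.4 ms

RT is linear in log₂ n, so two points fix the line:
  b = (883 − 596) / (log₂ 16 − log₂ 3) = 287 / (4 − 1.5850) = 118.839 ms/bit
  a = 596 − 118.839 × 1.5850 = 407.645 ms
Then RT(10) = 407.645 + 118.839 × log₂ 10 = 407.645 + 118.839 × 3.3219 ≈ 802.419 ms.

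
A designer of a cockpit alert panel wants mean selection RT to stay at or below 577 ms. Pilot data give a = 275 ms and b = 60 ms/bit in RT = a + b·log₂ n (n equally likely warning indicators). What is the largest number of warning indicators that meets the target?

32

Set 275 + 60·log₂ n ≤ 577 → log₂ n ≤ (577 − 275)/60 = 5.0333.
So n ≤ 2^5.0333 = 32.748; the largest integer n is 32.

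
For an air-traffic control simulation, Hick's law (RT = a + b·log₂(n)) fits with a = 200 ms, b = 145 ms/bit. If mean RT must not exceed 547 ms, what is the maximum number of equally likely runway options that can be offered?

145·log₂ n ≤ 547 − 200 = 347, giving log₂ n ≤ 2.3931 and n ≤ 5.253. The largest whole number is 5.

5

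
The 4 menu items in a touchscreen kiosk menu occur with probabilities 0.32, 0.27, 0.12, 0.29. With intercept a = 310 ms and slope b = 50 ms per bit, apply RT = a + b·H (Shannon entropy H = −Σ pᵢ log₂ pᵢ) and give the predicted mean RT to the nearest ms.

406 ms

Entropy contributions −pᵢ log₂ pᵢ: 0.5260, 0.5100, 0.3671, 0.5179; sum H = 1.9210 bits.
RT = a + bH = 310 + 50·1.9210 = 406.05 ms.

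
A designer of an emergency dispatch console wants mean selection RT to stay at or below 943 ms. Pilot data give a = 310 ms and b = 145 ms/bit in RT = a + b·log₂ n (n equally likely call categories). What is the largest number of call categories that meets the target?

20

145·log₂ n ≤ 943 − 310 = 633, giving log₂ n ≤ 4.3655 and n ≤ 20.613. The largest whole number is 20.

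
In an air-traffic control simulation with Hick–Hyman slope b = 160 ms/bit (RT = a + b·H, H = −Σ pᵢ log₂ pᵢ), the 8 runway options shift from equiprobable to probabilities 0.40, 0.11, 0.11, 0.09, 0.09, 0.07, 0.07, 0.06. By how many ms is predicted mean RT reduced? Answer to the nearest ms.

58 ms

The RT saving is b·ΔH. Equiprobable H₀ = log₂(8) = 3.0000 bits; with the given probabilities H = 2.6353 bits.
b·(H₀ − H) = 160 × (3.0000 − 2.6353) = 58.35 ms.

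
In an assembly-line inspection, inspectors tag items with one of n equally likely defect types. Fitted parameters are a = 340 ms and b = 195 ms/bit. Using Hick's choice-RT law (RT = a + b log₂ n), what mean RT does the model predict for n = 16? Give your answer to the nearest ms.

log₂(16) = 4 bits, so RT = 340 + 195 × 4 ≈ 1120.000 ms.

1120 ms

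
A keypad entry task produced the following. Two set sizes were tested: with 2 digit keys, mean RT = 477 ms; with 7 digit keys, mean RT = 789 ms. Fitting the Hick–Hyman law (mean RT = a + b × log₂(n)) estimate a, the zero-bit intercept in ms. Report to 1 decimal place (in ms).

304.4 ms

Slope: b = (789 − 477) / (log₂ 7 − log₂ 2) = 312/1.8074 = 172.628 ms/bit.
Intercept: a = 477 − 172.628·log₂(2) = 304.372 ms.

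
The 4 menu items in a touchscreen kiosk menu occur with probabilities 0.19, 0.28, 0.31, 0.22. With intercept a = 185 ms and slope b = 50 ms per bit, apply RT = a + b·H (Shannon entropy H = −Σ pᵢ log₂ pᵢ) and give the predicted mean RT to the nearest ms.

H = 0.19·log₂(1/0.19) + 0.28·log₂(1/0.28) + 0.31·log₂(1/0.31) + 0.22·log₂(1/0.22) = 1.9738 bits.
RT = 185 + 50 × 1.9738 = 283.69 ms.

284 ms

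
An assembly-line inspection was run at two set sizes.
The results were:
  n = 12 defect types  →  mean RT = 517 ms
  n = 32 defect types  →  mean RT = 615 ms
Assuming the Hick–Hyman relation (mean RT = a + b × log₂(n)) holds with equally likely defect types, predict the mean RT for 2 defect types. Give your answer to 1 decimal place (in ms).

338.0 ms

RT is linear in log₂ n, so two points fix the line:
  b = (615 − 517) / (log₂ 32 − log₂ 12) = 98 / (5 − 3.5850) = 69.256 ms/bit
  a = 517 − 69.256 × 3.5850 = 268.719 ms
Then RT(2) = 268.719 + 69.256 × log₂ 2 = 268.719 + 69.256 × 1 ≈ 337.976 ms.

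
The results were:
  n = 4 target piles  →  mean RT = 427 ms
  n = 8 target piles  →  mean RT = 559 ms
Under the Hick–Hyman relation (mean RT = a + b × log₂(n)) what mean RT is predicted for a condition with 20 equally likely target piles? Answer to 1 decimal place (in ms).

Fit slope and intercept:
  b = (559 − 427) / (log₂ 8 − log₂ 4) = 132 / (3 − 2) = 132.000 ms/bit
  a = 427 − 132.000 × 2 = 163.000 ms
Then RT(20) = 163.000 + 132.000 × log₂ 20 = 163.000 + 132.000 × 4.3219 ≈ 733.495 ms.

733.5 ms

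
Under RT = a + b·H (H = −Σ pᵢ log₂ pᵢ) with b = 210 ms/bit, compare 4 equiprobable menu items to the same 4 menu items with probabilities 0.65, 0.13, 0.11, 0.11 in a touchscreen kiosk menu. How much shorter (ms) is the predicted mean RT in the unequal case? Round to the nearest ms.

Equiprobable entropy H₀ = log₂ 4 = 2.0000 bits.
Skewed entropy H = −Σ pᵢ log₂ pᵢ = 1.4872 bits.
ΔRT = b·(H₀ − H) = 210 × 0.5128 = 107.69 ms.

108 ms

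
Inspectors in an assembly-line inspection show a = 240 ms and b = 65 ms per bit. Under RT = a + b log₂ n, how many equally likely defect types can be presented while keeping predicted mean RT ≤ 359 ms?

3

65·log₂ n ≤ 359 − 240 = 119, giving log₂ n ≤ 1.8308 and n ≤ 3.557. The largest whole number is 3.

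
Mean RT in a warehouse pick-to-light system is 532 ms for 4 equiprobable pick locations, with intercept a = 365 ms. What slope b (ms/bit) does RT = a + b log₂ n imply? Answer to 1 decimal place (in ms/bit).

b = (532 − 365) / log₂(4) = 167 / 2 = 83.500 ms/bit.

83.5 ms/bit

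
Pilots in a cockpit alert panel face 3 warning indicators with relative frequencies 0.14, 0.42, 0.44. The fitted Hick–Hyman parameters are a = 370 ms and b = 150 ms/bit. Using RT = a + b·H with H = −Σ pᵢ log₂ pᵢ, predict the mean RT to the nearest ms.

Entropy contributions −pᵢ log₂ pᵢ: 0.3971, 0.5256, 0.5211; sum H = 1.4439 bits.
RT = a + bH = 370 + 150·1.4439 = 586.59 ms.

587 ms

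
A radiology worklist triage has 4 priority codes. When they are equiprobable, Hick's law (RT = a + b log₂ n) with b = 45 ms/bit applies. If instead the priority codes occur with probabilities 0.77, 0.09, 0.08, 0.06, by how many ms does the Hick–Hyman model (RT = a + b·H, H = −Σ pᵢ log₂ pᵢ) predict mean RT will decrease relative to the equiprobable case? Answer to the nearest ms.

The RT saving is b·ΔH. Equiprobable H₀ = log₂(4) = 2.0000 bits; with the given probabilities H = 1.1380 bits.
b·(H₀ − H) = 45 × (2.0000 − 1.1380) = 38.79 ms.

39 ms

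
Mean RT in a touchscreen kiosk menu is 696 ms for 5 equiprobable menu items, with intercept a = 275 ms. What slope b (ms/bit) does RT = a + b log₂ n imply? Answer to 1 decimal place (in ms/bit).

181.3 ms/bit

b = (696 − 275) / log₂(5) = 421 / 2.3219 = 181.315 ms/bit.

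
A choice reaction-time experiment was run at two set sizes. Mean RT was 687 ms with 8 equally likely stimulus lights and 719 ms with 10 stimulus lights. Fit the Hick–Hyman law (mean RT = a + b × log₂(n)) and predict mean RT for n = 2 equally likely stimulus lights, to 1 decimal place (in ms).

488.2 ms

RT is linear in log₂ n, so two points fix the line:
  b = (719 − 687) / (log₂ 10 − log₂ 8) = 32 / (3.3219 − 3) = 99.401 ms/bit
  a = 687 − 99.401 × 3 = 388.797 ms
Then RT(2) = 388.797 + 99.401 × log₂ 2 = 388.797 + 99.401 × 1 ≈ 488.198 ms.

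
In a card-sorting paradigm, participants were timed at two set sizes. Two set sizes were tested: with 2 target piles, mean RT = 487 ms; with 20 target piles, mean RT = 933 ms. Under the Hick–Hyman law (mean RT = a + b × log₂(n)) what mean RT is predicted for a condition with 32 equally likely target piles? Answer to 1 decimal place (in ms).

With log₂ n on the abscissa the relation is linear; from the two conditions:
  b = (933 − 487) / (log₂ 20 − log₂ 2) = 446 / (4.3219 − 1) = 134.259 ms/bit
  a = 487 − 134.259 × 1 = 352.741 ms
Then RT(32) = 352.741 + 134.259 × log₂ 32 = 352.741 + 134.259 × 5 ≈ 1024.038 ms.

1024.0 ms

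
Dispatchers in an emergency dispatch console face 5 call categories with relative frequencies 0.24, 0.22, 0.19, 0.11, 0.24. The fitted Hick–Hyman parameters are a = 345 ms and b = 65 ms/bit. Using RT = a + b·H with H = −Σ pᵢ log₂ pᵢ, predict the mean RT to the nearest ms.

H = 0.24·log₂(1/0.24) + 0.22·log₂(1/0.22) + 0.19·log₂(1/0.19) + 0.11·log₂(1/0.11) + 0.24·log₂(1/0.24) = 2.2744 bits.
RT = 345 + 65 × 2.2744 = 492.83 ms.

493 ms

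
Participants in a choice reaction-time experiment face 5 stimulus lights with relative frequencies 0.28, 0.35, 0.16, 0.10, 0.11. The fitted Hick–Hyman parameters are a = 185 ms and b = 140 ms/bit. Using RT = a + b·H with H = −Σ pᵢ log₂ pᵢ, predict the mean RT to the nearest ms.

Entropy contributions −pᵢ log₂ pᵢ: 0.5142, 0.5301, 0.4230, 0.3322, 0.3503; sum H = 2.1498 bits.
RT = a + bH = 185 + 140·2.1498 = 485.97 ms.

486 ms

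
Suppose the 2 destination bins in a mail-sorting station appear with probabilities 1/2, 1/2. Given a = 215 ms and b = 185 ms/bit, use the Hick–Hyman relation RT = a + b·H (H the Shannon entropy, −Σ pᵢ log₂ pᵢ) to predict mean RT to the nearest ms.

H = −Σ pᵢ log₂ pᵢ = 0.5·1 + 0.5·1 = 1.000 bits.
RT = 215 + 185 × 1.000 = 400.00 ms.

400 ms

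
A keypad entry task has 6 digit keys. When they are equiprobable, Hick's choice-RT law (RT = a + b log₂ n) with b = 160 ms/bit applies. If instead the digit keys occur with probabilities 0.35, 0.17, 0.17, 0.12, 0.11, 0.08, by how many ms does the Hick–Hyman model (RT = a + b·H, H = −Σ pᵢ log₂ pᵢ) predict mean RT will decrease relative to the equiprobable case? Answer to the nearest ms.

The RT saving is b·ΔH. Equiprobable H₀ = log₂(6) = 2.5850 bits; with the given probabilities H = 2.4081 bits.
b·(H₀ − H) = 160 × (2.5850 − 2.4081) = 28.29 ms.

28 ms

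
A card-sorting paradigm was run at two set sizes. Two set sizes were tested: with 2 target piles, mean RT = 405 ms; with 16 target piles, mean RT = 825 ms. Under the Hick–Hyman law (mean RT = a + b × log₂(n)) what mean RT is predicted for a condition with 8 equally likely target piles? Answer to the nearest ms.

685 ms

Fit slope and intercept:
  b = (825 − 405) / (log₂ 16 − log₂ 2) = 420 / (4 − 1) = 140 ms/bit
  a = 405 − 140 × 1 = 265 ms
Then RT(8) = 265 + 140 × log₂ 8 = 265 + 140 × 3 ≈ 685.000 ms.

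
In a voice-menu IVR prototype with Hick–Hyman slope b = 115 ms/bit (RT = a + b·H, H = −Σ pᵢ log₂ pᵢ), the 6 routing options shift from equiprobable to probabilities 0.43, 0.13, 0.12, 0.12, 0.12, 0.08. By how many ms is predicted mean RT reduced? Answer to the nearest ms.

Equiprobable entropy H₀ = log₂ 6 = 2.5850 bits.
Skewed entropy H = −Σ pᵢ log₂ pᵢ = 2.2989 bits.
ΔRT = b·(H₀ − H) = 115 × 0.2860 = 32.90 ms.

33 ms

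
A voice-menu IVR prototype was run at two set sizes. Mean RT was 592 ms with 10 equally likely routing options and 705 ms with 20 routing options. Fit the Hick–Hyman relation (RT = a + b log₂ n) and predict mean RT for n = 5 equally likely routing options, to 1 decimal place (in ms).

Solve the two-equation system in a and b:
  b = (705 − 592) / (log₂ 20 − log₂ 10) = 113 / (4.3219 − 3.3219) = 113.000 ms/bit
  a = 592 − 113.000 × 3.3219 = 216.622 ms
Then RT(5) = 216.622 + 113.000 × log₂ 5 = 216.622 + 113.000 × 2.3219 ≈ 479.000 ms.

479.0 ms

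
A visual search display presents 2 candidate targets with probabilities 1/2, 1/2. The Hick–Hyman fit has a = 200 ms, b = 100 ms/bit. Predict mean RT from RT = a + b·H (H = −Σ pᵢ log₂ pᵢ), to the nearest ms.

300 ms

Each term −pᵢ log₂ pᵢ: 0.5·1 + 0.5·1; summed, H = 1.000 bits.
Mean RT = a + bH = 200 + 100·1.000 = 300.00 ms.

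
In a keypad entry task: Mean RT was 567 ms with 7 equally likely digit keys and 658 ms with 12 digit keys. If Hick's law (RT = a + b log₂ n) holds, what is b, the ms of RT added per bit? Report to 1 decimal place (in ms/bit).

117.0 ms/bit

b = (RT₂ − RT₁)/(log₂ n₂ − log₂ n₁) = (658 − 567)/(3.5850 − 2.8074) = 117.026 ms/bit.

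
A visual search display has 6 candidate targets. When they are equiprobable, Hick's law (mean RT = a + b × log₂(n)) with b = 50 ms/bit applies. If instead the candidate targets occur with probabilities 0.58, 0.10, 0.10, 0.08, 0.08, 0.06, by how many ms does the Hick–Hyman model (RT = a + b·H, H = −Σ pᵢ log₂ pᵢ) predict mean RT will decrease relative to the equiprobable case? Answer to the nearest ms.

32 ms

The RT saving is b·ΔH. Equiprobable H₀ = log₂(6) = 2.5850 bits; with the given probabilities H = 1.9467 bits.
b·(H₀ − H) = 50 × (2.5850 − 1.9467) = 31.91 ms.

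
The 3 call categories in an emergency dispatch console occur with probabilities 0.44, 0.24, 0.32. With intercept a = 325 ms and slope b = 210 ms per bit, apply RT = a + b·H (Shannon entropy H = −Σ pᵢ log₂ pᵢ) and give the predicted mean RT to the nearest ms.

649 ms

Entropy contributions −pᵢ log₂ pᵢ: 0.5211, 0.4941, 0.5260; sum H = 1.5413 bits.
RT = a + bH = 325 + 210·1.5413 = 648.68 ms.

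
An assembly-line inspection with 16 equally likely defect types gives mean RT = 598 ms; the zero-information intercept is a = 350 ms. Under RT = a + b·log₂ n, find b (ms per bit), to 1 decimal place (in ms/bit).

62.0 ms/bit

b = (598 − 350) / log₂(16) = 248 / 4 = 62.000 ms/bit.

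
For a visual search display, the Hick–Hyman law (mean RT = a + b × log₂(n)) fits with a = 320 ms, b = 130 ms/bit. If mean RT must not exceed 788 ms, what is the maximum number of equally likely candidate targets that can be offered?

Set 320 + 130·log₂ n ≤ 788 → log₂ n ≤ (788 − 320)/130 = 3.6000.
So n ≤ 2^3.6000 = 12.126; the largest integer n is 12.

12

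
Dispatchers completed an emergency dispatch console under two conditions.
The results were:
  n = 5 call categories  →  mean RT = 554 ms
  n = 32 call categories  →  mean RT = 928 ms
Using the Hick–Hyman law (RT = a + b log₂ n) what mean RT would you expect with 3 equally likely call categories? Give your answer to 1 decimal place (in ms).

451.1 ms

With log₂ n on the abscissa the relation is linear; from the two conditions:
  b = (928 − 554) / (log₂ 32 − log₂ 5) = 374 / (5 − 2.3219) = 139.653 ms/bit
  a = 554 − 139.653 × 2.3219 = 229.736 ms
Then RT(3) = 229.736 + 139.653 × log₂ 3 = 229.736 + 139.653 × 1.5850 ≈ 451.081 ms.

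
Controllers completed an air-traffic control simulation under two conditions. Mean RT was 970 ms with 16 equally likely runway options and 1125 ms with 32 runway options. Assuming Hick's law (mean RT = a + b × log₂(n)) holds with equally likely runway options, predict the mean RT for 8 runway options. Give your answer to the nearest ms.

With log₂ n on the abscissa the relation is linear; from the two conditions:
  b = (1125 − 970) / (log₂ 32 − log₂ 16) = 155 / (5 − 4) = 155 ms/bit
  a = 970 − 155 × 4 = 350 ms
Then RT(8) = 350 + 155 × log₂ 8 = 350 + 155 × 3 ≈ 815.000 ms.

815 ms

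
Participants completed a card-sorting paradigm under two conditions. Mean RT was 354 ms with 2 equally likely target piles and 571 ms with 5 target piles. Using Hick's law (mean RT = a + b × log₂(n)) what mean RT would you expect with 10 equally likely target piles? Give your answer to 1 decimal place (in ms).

735.2 ms

RT is linear in log₂ n, so two points fix the line:
  b = (571 − 354) / (log₂ 5 − log₂ 2) = 217 / (2.3219 − 1) = 164.154 ms/bit
  a = 354 − 164.154 × 1 = 189.846 ms
Then RT(10) = 189.846 + 164.154 × log₂ 10 = 189.846 + 164.154 × 3.3219 ≈ 735.154 ms.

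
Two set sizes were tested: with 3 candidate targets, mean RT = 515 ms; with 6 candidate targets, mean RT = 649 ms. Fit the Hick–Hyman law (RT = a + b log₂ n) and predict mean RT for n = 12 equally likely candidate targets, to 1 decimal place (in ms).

Fit slope and intercept:
  b = (649 − 515) / (log₂ 6 − log₂ 3) = 134 / (2.5850 − 1.5850) = 134.000 ms/bit
  a = 515 − 134.000 × 1.5850 = 302.615 ms
Then RT(12) = 302.615 + 134.000 × log₂ 12 = 302.615 + 134.000 × 3.5850 ≈ 783.000 ms.

783.0 ms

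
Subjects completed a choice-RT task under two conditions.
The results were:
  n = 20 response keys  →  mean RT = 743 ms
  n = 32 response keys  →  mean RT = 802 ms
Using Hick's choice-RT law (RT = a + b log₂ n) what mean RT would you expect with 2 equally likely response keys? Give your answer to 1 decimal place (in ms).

454.0 ms

Solve the two-equation system in a and b:
  b = (802 − 743) / (log₂ 32 − log₂ 20) = 59 / (5 − 4.3219) = 87.011 ms/bit
  a = 743 − 87.011 × 4.3219 = 366.943 ms
Then RT(2) = 366.943 + 87.011 × log₂ 2 = 366.943 + 87.011 × 1 ≈ 453.954 ms.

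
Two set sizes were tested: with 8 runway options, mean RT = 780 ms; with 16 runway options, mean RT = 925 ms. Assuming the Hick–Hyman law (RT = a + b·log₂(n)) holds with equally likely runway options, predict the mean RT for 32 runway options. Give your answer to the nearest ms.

RT is linear in log₂ n, so two points fix the line:
  b = (925 − 780) / (log₂ 16 − log₂ 8) = 145 / (4 − 3) = 145 ms/bit
  a = 780 − 145 × 3 = 345 ms
Then RT(32) = 345 + 145 × log₂ 32 = 345 + 145 × 5 ≈ 1070.000 ms.

1070 ms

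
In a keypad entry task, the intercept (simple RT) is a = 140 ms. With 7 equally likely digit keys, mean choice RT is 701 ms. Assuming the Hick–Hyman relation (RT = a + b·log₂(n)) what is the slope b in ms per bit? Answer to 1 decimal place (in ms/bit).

199.8 ms/bit

log₂(7) = 2.8074 bits.
b = (RT − a)/log₂ n = (701 − 140) / 2.8074 = 199.832 ms/bit.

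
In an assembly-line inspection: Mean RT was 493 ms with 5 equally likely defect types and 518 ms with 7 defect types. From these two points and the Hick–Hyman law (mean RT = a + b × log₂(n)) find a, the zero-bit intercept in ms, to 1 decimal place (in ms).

The slope on a log₂ axis is (518 − 493) / (2.8074 − 2.3219) = 51.501 ms/bit.
a = RT₁ − b·log₂ n₁ = 493 − 51.501 × 2.3219 = 373.418 ms.

373.4 ms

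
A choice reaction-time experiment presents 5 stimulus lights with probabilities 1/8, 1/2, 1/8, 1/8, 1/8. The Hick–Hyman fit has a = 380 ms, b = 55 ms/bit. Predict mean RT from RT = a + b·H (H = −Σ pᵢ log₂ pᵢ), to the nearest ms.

Each term −pᵢ log₂ pᵢ: 0.125·3 + 0.5·1 + 0.125·3 + 0.125·3 + 0.125·3; summed, H = 2.000 bits.
Mean RT = a + bH = 380 + 55·2.000 = 490.00 ms.

490 ms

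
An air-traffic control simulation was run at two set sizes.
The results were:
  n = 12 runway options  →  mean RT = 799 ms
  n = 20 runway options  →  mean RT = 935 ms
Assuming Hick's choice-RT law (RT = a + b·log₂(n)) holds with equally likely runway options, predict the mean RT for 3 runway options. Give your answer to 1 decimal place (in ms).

429.9 ms

Solve the two-equation system in a and b:
  b = (935 − 799) / (log₂ 20 − log₂ 12) = 136 / (4.3219 − 3.5850) = 184.541 ms/bit
  a = 799 − 184.541 × 3.5850 = 137.429 ms
Then RT(3) = 137.429 + 184.541 × log₂ 3 = 137.429 + 184.541 × 1.5850 ≈ 429.919 ms.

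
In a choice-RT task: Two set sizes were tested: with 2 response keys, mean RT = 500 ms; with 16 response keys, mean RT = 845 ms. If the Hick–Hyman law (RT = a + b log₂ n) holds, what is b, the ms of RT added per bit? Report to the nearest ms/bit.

115 ms/bit

Slope: b = (845 − 500) / (log₂ 16 − log₂ 2) = 345/3.0000 = 115 ms/bit.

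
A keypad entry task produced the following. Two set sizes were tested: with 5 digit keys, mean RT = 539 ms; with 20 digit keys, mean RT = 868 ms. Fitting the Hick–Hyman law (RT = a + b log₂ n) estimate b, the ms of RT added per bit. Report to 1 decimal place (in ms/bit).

164.5 ms/bit

The slope on a log₂ axis is (868 − 539) / (4.3219 − 2.3219) = 164.500 ms/bit.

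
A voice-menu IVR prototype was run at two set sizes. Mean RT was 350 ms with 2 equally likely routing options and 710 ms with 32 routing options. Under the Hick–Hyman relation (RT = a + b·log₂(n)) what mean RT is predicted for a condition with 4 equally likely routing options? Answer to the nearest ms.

Fit slope and intercept:
  b = (710 − 350) / (log₂ 32 − log₂ 2) = 360 / (5 − 1) = 90 ms/bit
  a = 350 − 90 × 1 = 260 ms
Then RT(4) = 260 + 90 × log₂ 4 = 260 + 90 × 2 ≈ 440.000 ms.

440 ms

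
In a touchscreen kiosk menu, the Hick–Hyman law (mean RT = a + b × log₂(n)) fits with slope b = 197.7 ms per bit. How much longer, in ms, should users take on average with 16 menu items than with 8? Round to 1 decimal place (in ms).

The intercept a cancels: ΔRT = b·(log₂ n₂ − log₂ n₁) = b·log₂(n₂/n₁).
log₂(16) − log₂(8) = log₂(16/8) = log₂(2) = 1.
ΔRT = 197.7 × 1.0000 = 197.700 ms.

197.7 ms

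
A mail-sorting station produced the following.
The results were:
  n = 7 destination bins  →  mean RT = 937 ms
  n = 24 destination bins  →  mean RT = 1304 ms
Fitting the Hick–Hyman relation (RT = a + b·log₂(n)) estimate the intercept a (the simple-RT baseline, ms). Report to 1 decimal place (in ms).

357.4 ms

The slope on a log₂ axis is (1304 − 937) / (4.5850 − 2.8074) = 206.457 ms/bit.
Intercept: a = 937 − 206.457·log₂(7) = 357.401 ms.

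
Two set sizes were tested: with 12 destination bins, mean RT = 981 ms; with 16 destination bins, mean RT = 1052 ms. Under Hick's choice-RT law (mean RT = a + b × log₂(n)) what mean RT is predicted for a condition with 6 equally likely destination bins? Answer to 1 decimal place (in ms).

With log₂ n on the abscissa the relation is linear; from the two conditions:
  b = (1052 − 981) / (log₂ 16 − log₂ 12) = 71 / (4 − 3.5850) = 171.069 ms/bit
  a = 981 − 171.069 × 3.5850 = 367.724 ms
Then RT(6) = 367.724 + 171.069 × log₂ 6 = 367.724 + 171.069 × 2.5850 ≈ 809.931 ms.

809.9 ms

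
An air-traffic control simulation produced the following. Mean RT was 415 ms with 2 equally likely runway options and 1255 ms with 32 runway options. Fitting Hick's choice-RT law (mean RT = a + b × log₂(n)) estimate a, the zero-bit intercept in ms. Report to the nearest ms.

205 ms

The slope on a log₂ axis is (1255 − 415) / (5 − 1) = 210 ms/bit.
a = RT₁ − b·log₂ n₁ = 415 − 210 × 1 = 205.000 ms.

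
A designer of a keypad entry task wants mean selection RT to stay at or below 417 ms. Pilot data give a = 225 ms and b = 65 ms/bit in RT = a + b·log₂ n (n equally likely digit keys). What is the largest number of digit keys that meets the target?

Set 225 + 65·log₂ n ≤ 417 → log₂ n ≤ (417 − 225)/65 = 2.9538.
So n ≤ 2^2.9538 = 7.748; the largest integer n is 7.

7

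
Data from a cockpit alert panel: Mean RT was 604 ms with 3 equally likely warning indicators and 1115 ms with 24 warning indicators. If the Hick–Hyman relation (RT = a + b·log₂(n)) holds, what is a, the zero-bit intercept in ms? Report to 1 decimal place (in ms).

Slope: b = (1115 − 604) / (log₂ 24 − log₂ 3) = 511/3.0000 = 170.333 ms/bit.
Intercept: a = 604 − 170.333·log₂(3) = 334.028 ms.

334.0 ms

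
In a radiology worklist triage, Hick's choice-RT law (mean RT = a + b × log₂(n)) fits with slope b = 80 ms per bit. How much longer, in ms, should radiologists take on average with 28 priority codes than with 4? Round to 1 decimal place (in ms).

Only the slope matters, since a is common to both: ΔRT = b·log₂(n₂/n₁).
log₂(28) − log₂(4) = 4.8074 − 2 = 2.8074.
ΔRT = 80 × 2.8074 = 224.588 ms.

224.6 ms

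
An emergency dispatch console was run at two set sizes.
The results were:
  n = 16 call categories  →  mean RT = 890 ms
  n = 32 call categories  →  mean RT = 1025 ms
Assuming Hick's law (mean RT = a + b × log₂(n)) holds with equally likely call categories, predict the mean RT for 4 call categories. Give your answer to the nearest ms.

Solve the two-equation system in a and b:
  b = (1025 − 890) / (log₂ 32 − log₂ 16) = 135 / (5 − 4) = 135 ms/bit
  a = 890 − 135 × 4 = 350 ms
Then RT(4) = 350 + 135 × log₂ 4 = 350 + 135 × 2 ≈ 620.000 ms.

620 ms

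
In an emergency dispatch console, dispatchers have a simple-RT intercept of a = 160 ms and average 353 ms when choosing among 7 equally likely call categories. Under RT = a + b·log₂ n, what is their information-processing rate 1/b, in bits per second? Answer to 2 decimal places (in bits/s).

14.55 bits/s

b = (353 − 160)/log₂ 7 = 193/2.8074 = 68.748 ms per bit = 0.06875 s/bit; the reciprocal is 14.546 bits/s.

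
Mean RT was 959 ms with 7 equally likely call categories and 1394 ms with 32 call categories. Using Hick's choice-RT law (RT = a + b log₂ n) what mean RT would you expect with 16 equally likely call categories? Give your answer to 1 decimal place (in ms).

RT is linear in log₂ n, so two points fix the line:
  b = (1394 − 959) / (log₂ 32 − log₂ 7) = 435 / (5 − 2.8074) = 198.391 ms/bit
  a = 959 − 198.391 × 2.8074 = 402.047 ms
Then RT(16) = 402.047 + 198.391 × log₂ 16 = 402.047 + 198.391 × 4 ≈ 1195.609 ms.

1195.6 ms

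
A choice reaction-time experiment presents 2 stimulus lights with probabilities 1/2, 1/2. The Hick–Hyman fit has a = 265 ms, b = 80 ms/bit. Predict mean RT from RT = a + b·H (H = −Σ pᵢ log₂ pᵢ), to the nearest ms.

H = −Σ pᵢ log₂ pᵢ = 0.5·1 + 0.5·1 = 1.000 bits.
RT = 265 + 80 × 1.000 = 345.00 ms.

345 ms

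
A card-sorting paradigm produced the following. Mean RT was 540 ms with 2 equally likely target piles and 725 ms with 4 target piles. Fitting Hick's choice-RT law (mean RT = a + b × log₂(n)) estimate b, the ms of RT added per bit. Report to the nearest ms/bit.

185 ms/bit

The slope on a log₂ axis is (725 − 540) / (2 − 1) = 185 ms/bit.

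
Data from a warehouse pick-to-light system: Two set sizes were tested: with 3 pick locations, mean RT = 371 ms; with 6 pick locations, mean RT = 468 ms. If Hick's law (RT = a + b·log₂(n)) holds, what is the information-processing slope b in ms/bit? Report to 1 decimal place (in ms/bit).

97.0 ms/bit

Slope: b = (468 − 371) / (log₂ 6 − log₂ 3) = 97/1.0000 = 97.000 ms/bit.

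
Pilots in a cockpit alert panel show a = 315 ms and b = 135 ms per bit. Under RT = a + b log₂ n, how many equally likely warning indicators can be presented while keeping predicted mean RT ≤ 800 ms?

Information budget: (800 − 315)/135 = 3.5926 bits, so n ≤ 2^3.5926 = 12.064 → at most 12.

12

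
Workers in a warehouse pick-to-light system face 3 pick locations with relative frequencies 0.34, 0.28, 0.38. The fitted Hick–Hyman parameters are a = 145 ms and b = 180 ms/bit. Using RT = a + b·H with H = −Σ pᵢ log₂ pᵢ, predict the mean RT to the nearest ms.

Entropy contributions −pᵢ log₂ pᵢ: 0.5292, 0.5142, 0.5305; sum H = 1.5738 bits.
RT = a + bH = 145 + 180·1.5738 = 428.29 ms.

428 ms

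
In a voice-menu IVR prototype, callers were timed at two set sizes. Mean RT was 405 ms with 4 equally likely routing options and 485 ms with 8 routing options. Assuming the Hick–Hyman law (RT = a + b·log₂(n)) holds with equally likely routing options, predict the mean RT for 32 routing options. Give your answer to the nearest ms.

645 ms

Solve the two-equation system in a and b:
  b = (485 − 405) / (log₂ 8 − log₂ 4) = 80 / (3 − 2) = 80 ms/bit
  a = 405 − 80 × 2 = 245 ms
Then RT(32) = 245 + 80 × log₂ 32 = 245 + 80 × 5 ≈ 645.000 ms.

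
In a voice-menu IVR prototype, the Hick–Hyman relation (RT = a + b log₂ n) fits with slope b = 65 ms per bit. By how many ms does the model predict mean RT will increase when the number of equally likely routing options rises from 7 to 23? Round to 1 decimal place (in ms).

111.6 ms

ΔRT = (a + b log₂ n₂) − (a + b log₂ n₁) = b·(log₂ n₂ − log₂ n₁).
log₂(23) − log₂(7) = 4.5236 − 2.8074 = 1.7162.
ΔRT = 65 × 1.7162 = 111.553 ms.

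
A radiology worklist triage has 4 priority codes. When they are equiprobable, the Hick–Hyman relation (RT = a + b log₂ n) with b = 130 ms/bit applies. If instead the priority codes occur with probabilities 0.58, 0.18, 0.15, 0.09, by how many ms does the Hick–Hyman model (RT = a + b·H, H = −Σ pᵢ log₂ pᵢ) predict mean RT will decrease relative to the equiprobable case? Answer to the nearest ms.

49 ms

The RT saving is b·ΔH. Equiprobable H₀ = log₂(4) = 2.0000 bits; with the given probabilities H = 1.6243 bits.
b·(H₀ − H) = 130 × (2.0000 − 1.6243) = 48.84 ms.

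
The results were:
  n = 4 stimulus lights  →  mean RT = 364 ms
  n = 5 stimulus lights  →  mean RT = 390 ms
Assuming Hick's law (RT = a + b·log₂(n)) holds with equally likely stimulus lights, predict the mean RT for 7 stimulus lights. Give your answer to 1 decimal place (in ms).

429.2 ms

Solve the two-equation system in a and b:
  b = (390 − 364) / (log₂ 5 − log₂ 4) = 26 / (2.3219 − 2) = 80.763 ms/bit
  a = 364 − 80.763 × 2 = 202.473 ms
Then RT(7) = 202.473 + 80.763 × log₂ 7 = 202.473 + 80.763 × 2.8074 ≈ 429.205 ms.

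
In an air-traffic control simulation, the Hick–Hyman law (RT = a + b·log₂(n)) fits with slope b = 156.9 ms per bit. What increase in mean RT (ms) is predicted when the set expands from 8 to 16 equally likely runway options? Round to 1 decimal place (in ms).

The intercept a cancels: ΔRT = b·(log₂ n₂ − log₂ n₁) = b·log₂(n₂/n₁).
log₂(16) − log₂(8) = log₂(16/8) = log₂(2) = 1.
ΔRT = 156.9 × 1.0000 = 156.900 ms.

156.9 ms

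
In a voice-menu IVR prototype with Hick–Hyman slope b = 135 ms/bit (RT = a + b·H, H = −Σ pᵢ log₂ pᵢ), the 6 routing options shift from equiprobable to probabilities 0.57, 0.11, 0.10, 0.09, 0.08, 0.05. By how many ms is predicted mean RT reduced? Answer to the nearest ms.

84 ms

The RT saving is b·ΔH. Equiprobable H₀ = log₂(6) = 2.5850 bits; with the given probabilities H = 1.9650 bits.
b·(H₀ − H) = 135 × (2.5850 − 1.9650) = 83.70 ms.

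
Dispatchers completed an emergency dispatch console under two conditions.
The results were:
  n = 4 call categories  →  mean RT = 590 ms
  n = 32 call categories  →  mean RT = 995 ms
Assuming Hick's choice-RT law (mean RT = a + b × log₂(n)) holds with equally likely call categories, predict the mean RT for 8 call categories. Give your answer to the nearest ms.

725 ms

With log₂ n on the abscissa the relation is linear; from the two conditions:
  b = (995 − 590) / (log₂ 32 − log₂ 4) = 405 / (5 − 2) = 135 ms/bit
  a = 590 − 135 × 2 = 320 ms
Then RT(8) = 320 + 135 × log₂ 8 = 320 + 135 × 3 ≈ 725.000 ms.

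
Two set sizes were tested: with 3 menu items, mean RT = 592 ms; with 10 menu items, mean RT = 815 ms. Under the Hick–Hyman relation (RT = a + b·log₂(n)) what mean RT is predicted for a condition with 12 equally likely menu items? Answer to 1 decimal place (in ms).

Solve the two-equation system in a and b:
  b = (815 − 592) / (log₂ 10 − log₂ 3) = 223 / (3.3219 − 1.5850) = 128.385 ms/bit
  a = 592 − 128.385 × 1.5850 = 388.515 ms
Then RT(12) = 388.515 + 128.385 × log₂ 12 = 388.515 + 128.385 × 3.5850 ≈ 848.770 ms.

848.8 ms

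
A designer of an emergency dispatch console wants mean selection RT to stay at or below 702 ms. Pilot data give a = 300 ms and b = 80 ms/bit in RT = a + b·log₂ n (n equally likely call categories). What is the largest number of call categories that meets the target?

Information budget: (702 − 300)/80 = 5.0250 bits, so n ≤ 2^5.0250 = 32.559 → at most 32.

32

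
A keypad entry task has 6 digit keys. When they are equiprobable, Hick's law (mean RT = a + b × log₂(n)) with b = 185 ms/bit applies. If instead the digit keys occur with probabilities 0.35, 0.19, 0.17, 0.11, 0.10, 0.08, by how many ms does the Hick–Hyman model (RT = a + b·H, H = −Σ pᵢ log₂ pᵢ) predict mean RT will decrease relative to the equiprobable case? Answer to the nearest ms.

35 ms

Equiprobable entropy H₀ = log₂ 6 = 2.5850 bits.
Skewed entropy H = −Σ pᵢ log₂ pᵢ = 2.3939 bits.
ΔRT = b·(H₀ − H) = 185 × 0.1911 = 35.35 ms.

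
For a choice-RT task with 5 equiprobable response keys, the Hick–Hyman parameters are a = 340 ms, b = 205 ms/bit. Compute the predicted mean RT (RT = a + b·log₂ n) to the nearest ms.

816 ms

log₂(5) = 2.3219 bits, so RT = 340 + 205 × 2.3219 ≈ 815.995 ms.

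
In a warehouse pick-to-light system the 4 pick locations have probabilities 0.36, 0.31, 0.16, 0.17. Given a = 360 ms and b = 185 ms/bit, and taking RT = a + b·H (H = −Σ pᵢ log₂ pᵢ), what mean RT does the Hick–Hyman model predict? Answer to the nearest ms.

714 ms

Entropy contributions −pᵢ log₂ pᵢ: 0.5306, 0.5238, 0.4230, 0.4346; sum H = 1.9120 bits.
RT = a + bH = 360 + 185·1.9120 = 713.72 ms.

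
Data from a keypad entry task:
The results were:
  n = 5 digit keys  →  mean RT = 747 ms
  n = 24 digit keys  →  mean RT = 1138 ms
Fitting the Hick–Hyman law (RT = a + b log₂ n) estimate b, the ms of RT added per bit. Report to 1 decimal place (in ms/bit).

The slope on a log₂ axis is (1138 − 747) / (4.5850 − 2.3219) = 172.777 ms/bit.

172.8 ms/bit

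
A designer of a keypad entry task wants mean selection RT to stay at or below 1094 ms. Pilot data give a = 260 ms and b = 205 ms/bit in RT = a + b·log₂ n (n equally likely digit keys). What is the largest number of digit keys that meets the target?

Set 260 + 205·log₂ n ≤ 1094 → log₂ n ≤ (1094 − 260)/205 = 4.0683.
So n ≤ 2^4.0683 = 16.776; the largest integer n is 16.

16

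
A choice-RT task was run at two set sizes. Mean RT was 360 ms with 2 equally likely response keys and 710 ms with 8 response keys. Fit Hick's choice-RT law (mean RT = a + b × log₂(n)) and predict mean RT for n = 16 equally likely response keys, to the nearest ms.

885 ms

With log₂ n on the abscissa the relation is linear; from the two conditions:
  b = (710 − 360) / (log₂ 8 − log₂ 2) = 350 / (3 − 1) = 175 ms/bit
  a = 360 − 175 × 1 = 185 ms
Then RT(16) = 185 + 175 × log₂ 16 = 185 + 175 × 4 ≈ 885.000 ms.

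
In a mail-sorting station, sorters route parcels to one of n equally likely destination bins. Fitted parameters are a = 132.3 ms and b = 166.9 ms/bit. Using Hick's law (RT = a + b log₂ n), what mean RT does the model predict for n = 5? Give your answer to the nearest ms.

log₂(5) = 2.3219 bits, so RT = 132.3 + 166.9 × 2.3219 ≈ 519.830 ms.

520 ms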